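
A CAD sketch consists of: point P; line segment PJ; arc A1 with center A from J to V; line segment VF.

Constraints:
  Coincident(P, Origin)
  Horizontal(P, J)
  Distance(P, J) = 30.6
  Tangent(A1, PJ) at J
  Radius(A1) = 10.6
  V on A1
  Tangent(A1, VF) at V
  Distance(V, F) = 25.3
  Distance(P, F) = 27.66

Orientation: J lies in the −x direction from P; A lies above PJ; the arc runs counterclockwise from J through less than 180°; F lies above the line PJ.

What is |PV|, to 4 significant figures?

22.18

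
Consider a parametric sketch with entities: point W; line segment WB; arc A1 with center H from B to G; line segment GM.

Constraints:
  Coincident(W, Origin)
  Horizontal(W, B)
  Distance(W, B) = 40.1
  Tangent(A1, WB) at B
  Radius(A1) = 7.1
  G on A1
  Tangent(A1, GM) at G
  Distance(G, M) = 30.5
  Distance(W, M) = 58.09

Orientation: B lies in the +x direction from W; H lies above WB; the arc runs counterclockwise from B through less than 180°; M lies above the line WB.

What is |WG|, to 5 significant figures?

47.811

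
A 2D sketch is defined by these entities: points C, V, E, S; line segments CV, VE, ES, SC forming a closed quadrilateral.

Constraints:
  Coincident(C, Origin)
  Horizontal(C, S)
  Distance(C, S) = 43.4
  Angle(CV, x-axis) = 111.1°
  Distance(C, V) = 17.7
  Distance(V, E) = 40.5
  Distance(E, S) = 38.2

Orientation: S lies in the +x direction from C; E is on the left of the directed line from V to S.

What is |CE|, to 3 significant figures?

46.1

Checks: |VE| = 40.50 ✓; |ES| = 38.20 ✓.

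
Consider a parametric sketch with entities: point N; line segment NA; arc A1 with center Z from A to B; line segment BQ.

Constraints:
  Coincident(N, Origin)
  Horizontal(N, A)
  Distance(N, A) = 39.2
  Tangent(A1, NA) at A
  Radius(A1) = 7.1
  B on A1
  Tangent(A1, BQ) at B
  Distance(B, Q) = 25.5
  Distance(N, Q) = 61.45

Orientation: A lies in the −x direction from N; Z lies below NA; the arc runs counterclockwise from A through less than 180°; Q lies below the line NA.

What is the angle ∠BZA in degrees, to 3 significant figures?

70.9°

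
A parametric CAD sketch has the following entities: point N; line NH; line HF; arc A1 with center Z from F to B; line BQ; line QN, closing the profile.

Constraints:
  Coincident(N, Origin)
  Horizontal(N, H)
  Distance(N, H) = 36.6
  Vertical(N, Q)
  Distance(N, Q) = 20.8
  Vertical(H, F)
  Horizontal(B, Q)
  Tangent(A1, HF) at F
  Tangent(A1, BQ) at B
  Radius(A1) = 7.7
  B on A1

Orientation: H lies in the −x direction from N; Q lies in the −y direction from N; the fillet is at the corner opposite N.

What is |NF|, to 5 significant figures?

38.874

The virtual corner opposite N is at (-36.600, -20.800). Tangency of A1 to HF means the radius ZF is perpendicular to HF and A1 meets BQ tangentially, so ZB is at right angles to BQ, with radius 7.7, so the center Z sits 7.7 in from both sides at Z = (-28.900, -13.100). That places the tangent points at F = (-36.600, -13.100) on HF and B = (-28.900, -20.800) on BQ. Then |NF| = |F − N| = 38.874.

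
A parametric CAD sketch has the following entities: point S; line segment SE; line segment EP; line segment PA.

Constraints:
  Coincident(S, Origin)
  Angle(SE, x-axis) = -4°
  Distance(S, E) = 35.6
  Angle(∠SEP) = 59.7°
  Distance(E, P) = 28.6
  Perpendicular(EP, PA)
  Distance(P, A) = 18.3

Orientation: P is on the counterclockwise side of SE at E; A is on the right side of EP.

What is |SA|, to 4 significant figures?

50.18

∠SEP = 59.7°, so EP runs at -4.0° + (180° − 59.7°) = 116.3° from the x-axis; with |EP| = 28.6, P = E + 28.6·(cos 116.3°, sin 116.3°) = (22.84, 23.16). The perpendicularity gives PA at right angles to EP; with |PA| = 18.3 on the right of EP, A = P + 18.3·(0.8965, 0.4431) = (39.25, 31.26). Then |SA| = |A − S| = 50.18.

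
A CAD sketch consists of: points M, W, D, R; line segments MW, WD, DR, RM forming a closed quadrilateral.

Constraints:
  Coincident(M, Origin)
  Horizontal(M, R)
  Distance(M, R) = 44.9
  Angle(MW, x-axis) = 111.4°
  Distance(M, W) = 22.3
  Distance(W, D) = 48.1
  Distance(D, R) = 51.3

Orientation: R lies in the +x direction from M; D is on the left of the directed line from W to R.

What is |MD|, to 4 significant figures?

58.00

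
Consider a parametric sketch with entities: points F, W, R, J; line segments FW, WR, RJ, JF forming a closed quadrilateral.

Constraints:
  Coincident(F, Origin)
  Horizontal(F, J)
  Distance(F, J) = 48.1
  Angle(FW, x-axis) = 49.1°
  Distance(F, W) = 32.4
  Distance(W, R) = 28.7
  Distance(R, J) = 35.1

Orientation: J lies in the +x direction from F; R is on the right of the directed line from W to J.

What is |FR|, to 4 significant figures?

13.48

F is at the origin; F and J share the same y with |FJ| = 48.1 and J in +x, so J = (48.1, 0). FW runs at 49.1° with |FW| = 32.4, so W = (21.21, 24.49). R is determined by |WR| = 28.7 and |RJ| = 35.1 together: it lies at the intersection of circle(W, 28.7) and circle(J, 35.1). With |WJ| = 36.37, the foot of the radical line on WJ is 12.57 from W and the perpendicular offset is √(28.7² − 12.57²) = 25.80. Taking the right-of-WJ solution: R = (13.13, -3.049).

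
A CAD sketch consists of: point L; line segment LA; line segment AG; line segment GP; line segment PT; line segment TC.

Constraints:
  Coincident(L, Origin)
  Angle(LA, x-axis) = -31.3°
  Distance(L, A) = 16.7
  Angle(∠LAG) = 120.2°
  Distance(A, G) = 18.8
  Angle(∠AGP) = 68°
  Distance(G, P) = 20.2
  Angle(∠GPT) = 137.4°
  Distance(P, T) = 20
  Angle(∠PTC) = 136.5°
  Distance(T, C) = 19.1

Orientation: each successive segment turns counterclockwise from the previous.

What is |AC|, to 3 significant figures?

32.9

L is at the origin; LA runs at -31.3° with length 16.7, so A = (14.3, -8.68). ∠LAG = 120.2° gives AG at 28.5° from the x-axis; with |AG| = 18.8, G = (30.8, 0.295). ∠AGP = 68.0° gives GP at 140° from the x-axis; with |GP| = 20.2, P = (15.2, 13.1). ∠GPT = 137.4° gives PT at -177° from the x-axis; with |PT| = 20.0, T = (-4.77, 12.1). ∠PTC = 136.5° gives TC at -133° from the x-axis; with |TC| = 19.1, C = (-17.9, -1.82). Then |AC| = |C − A| = 32.9.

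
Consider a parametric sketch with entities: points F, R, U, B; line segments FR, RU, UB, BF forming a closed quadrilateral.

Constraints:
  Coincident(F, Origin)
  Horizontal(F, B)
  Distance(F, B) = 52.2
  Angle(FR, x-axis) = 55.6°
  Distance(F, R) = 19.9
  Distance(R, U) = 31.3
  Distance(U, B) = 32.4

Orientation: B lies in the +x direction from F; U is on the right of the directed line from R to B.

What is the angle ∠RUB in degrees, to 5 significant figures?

87.673°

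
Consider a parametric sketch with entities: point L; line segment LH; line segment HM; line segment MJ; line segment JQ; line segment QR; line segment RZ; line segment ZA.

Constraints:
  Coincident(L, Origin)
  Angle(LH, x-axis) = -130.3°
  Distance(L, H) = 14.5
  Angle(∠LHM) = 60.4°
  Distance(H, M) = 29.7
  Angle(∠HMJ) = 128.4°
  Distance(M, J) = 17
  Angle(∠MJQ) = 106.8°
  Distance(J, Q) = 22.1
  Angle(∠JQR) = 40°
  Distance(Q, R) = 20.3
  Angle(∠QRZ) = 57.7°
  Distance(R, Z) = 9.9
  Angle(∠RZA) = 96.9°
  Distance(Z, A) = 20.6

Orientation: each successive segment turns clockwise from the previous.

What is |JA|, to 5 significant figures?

25.233

L is at the origin; LH runs at -130.3° with length 14.5, so H = (-9.3785, -11.059). ∠LHM = 60.4° gives HM at 110.10° from the x-axis; with |HM| = 29.7, M = (-19.585, 16.832). ∠HMJ = 128.4° gives MJ at 58.500° from the x-axis; with |MJ| = 17.0, J = (-10.703, 31.327). ∠MJQ = 106.8° gives JQ at -14.700° from the x-axis; with |JQ| = 22.1, Q = (10.674, 25.719). ∠JQR = 40.0° gives QR at -154.70° from the x-axis; with |QR| = 20.3, R = (-7.6789, 17.044). ∠QRZ = 57.7° gives RZ at 83.000° from the x-axis; with |RZ| = 9.9, Z = (-6.4724, 26.870). ∠RZA = 96.9° gives ZA at -0.10000° from the x-axis; with |ZA| = 20.6, A = (14.128, 26.834). Then |JA| = |A − J| = 25.233.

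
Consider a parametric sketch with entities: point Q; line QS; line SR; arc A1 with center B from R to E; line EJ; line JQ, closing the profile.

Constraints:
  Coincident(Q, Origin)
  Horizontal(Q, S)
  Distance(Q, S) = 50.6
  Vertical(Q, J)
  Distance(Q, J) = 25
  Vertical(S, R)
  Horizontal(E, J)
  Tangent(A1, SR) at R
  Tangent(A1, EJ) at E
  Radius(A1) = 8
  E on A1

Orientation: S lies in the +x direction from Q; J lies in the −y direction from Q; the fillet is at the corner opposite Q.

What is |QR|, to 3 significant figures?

53.4

The virtual corner opposite Q is at (50.6, -25.0). Since A1 is tangent to SR there, BR ⟂ SR and tangency of A1 to EJ means the radius BE is perpendicular to EJ, with radius 8.0, so the center B sits 8.0 in from both sides at B = (42.6, -17.0). That places the tangent points at R = (50.6, -17.0) on SR and E = (42.6, -25.0) on EJ. Then |QR| = |R − Q| = 53.4.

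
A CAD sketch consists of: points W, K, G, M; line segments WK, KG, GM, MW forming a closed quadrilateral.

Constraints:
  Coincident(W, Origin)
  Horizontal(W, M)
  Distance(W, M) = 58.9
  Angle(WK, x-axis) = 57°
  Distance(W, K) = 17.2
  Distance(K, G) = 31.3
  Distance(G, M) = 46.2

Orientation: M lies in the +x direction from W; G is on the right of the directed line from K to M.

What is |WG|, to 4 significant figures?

22.55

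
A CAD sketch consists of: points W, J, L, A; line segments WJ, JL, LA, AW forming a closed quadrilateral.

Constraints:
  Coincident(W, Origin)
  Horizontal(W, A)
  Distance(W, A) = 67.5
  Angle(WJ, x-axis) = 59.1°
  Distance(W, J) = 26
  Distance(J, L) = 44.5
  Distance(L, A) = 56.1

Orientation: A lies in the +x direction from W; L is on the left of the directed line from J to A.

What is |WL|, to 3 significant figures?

69.8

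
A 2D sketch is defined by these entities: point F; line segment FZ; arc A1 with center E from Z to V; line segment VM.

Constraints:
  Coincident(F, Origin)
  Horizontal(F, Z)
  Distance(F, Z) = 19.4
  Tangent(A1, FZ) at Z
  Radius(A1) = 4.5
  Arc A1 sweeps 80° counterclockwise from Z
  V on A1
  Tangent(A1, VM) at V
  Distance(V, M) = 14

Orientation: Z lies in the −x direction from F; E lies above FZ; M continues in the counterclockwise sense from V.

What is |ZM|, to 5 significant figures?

18.803

F is at the origin; F and Z share the same y with |FZ| = 19.4 and Z on the −x side, so Z = (-19.400, 0.0000). Tangency of A1 to FZ means the radius EZ is perpendicular to FZ, so E = Z + (0, 4.5) = (-19.400, 4.5000). On A1, Z sits at bearing -90° from E; an 80° counterclockwise sweep puts V at bearing -10°, so V = E + 4.5·(cos -10°, sin -10°) = (-14.968, 3.7186). The tangent condition forces EV to be normal to VM, so VM runs along (−sin -10°, cos -10°); with |VM| = 14.0, M = (-12.537, 17.506). Then |ZM| = |M − Z| = 18.803.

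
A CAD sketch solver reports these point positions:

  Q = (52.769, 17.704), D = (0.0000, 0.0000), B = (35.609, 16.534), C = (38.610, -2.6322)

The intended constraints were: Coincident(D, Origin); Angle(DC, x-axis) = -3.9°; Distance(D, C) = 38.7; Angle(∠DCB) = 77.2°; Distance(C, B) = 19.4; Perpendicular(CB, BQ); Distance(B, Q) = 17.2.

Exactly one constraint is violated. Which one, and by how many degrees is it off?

Perpendicular(CB, BQ) — off by 5.00°.

D = (0.00, 0.00) ✓; DC at -3.900° ✓; |DC| = 38.70 ✓; ∠DCB = 77.20° ✓; |CB| = 19.40 ✓; ∠(CB, BQ) = 95.00° ✗; |BQ| = 17.20 ✓.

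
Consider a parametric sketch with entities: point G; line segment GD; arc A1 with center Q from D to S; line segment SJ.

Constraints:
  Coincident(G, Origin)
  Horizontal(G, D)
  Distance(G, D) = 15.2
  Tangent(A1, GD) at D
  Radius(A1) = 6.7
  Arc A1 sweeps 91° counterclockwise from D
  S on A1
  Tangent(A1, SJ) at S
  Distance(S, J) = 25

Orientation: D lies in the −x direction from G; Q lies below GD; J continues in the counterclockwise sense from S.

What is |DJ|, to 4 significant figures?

32.42

On A1, D sits at bearing 90° from Q; a 91° counterclockwise sweep puts S at bearing 181°, so S = Q + 6.7·(cos 181°, sin 181°) = (-21.90, -6.817). Tangency of A1 to SJ means the radius QS is perpendicular to SJ, so SJ runs along (−sin 181°, cos 181°); with |SJ| = 25.0, J = (-21.46, -31.81). Then |DJ| = |J − D| = 32.42.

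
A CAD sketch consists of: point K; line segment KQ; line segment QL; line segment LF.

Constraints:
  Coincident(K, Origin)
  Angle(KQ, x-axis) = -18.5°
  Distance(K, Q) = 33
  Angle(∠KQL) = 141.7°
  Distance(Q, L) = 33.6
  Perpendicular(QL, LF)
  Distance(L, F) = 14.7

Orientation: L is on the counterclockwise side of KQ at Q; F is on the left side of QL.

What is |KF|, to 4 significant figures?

59.78

∠KQL = 141.7°, so QL runs at -18.5° + (180° − 141.7°) = 19.80° from the x-axis; with |QL| = 33.6, L = Q + 33.6·(cos 19.80°, sin 19.80°) = (62.91, 0.9105). QL ⟂ LF; with |LF| = 14.7 on the left of QL, F = L + 14.7·(-0.3387, 0.9409) = (57.93, 14.74). Then |KF| = |F − K| = 59.78.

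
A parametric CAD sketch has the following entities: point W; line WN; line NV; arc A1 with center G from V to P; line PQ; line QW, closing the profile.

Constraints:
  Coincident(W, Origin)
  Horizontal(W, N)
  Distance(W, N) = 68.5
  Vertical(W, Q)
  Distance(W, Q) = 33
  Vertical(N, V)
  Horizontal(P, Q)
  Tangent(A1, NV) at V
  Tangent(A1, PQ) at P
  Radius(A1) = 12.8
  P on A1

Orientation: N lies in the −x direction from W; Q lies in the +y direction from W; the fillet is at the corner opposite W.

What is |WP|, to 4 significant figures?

64.74

The virtual corner opposite W is at (-68.50, 33.00). The tangent condition forces GV to be normal to NV and A1 meets PQ tangentially, so GP is at right angles to PQ, with radius 12.8, so the center G sits 12.8 in from both sides at G = (-55.70, 20.20). That places the tangent points at V = (-68.50, 20.20) on NV and P = (-55.70, 33.00) on PQ. Then |WP| = |P − W| = 64.74.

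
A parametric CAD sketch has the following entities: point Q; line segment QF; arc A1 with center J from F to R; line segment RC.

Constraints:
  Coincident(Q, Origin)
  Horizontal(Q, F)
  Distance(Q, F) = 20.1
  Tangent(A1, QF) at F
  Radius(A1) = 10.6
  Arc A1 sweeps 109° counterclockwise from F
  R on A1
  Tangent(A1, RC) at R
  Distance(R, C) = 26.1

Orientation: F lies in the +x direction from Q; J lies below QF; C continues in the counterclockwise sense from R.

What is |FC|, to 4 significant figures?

38.76

On A1, F sits at bearing 90° from J; a 109° counterclockwise sweep puts R at bearing 199°, so R = J + 10.6·(cos 199°, sin 199°) = (10.08, -14.05). The tangent condition forces JR to be normal to RC, so RC runs along (−sin 199°, cos 199°); with |RC| = 26.1, C = (18.57, -38.73). Then |FC| = |C − F| = 38.76.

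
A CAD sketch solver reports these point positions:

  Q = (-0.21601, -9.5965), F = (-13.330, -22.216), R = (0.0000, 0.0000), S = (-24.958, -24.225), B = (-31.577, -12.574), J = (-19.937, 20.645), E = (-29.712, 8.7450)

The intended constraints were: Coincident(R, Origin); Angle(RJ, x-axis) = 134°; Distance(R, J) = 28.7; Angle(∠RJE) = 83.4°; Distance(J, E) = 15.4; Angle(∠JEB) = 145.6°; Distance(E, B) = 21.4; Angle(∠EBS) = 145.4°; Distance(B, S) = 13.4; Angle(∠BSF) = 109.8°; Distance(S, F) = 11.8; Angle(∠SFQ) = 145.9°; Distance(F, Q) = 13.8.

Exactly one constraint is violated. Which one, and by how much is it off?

Distance(F, Q) = 13.8 — off by 4.40.

R = (0.00, 0.00) ✓; RJ at 134.0° ✓; |RJ| = 28.70 ✓; ∠RJE = 83.40° ✓; |JE| = 15.40 ✓; ∠JEB = 145.6° ✓; |EB| = 21.40 ✓; ∠EBS = 145.4° ✓; |BS| = 13.40 ✓; ∠BSF = 109.8° ✓; |SF| = 11.80 ✓; ∠SFQ = 145.9° ✓; |FQ| = 18.20 ✗.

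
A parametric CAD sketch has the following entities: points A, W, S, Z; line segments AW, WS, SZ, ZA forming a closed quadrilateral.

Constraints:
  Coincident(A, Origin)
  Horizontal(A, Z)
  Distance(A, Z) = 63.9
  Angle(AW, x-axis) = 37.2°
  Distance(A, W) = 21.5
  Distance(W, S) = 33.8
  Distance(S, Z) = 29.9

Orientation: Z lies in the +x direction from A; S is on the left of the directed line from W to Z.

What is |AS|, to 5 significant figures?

54.834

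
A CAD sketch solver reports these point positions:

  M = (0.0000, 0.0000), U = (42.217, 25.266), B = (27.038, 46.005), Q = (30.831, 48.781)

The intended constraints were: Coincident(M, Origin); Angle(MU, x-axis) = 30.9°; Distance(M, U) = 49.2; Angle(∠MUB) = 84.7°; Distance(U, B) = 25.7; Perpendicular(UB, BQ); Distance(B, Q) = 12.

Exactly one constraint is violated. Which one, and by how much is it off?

Distance(B, Q) = 12 — off by 7.30.

M = (0.00, 0.00) ✓; MU at 30.90° ✓; |MU| = 49.20 ✓; ∠MUB = 84.70° ✓; |UB| = 25.70 ✓; ∠(UB, BQ) = 90.00° ✓; |BQ| = 4.700 ✗.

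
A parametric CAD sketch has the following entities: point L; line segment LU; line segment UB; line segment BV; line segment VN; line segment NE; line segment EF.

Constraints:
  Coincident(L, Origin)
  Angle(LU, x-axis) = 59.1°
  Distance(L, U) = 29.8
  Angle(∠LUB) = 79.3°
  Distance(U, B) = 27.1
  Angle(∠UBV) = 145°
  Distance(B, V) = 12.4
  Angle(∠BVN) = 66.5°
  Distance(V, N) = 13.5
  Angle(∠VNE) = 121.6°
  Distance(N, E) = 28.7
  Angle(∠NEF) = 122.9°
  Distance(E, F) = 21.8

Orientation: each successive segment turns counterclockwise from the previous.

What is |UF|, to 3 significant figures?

20.6

∠VNE = 121.6° gives NE at 6.70° from the x-axis; with |NE| = 28.7, E = (14.8, 24.5). ∠NEF = 122.9° gives EF at 63.8° from the x-axis; with |EF| = 21.8, F = (24.4, 44.1). Then |UF| = |F − U| = 20.6.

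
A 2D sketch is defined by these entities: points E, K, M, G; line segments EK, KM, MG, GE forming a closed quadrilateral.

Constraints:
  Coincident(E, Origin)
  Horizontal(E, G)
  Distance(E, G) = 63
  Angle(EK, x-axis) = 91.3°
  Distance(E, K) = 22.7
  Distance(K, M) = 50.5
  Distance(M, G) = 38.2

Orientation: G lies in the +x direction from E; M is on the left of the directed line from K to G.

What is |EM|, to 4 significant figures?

59.89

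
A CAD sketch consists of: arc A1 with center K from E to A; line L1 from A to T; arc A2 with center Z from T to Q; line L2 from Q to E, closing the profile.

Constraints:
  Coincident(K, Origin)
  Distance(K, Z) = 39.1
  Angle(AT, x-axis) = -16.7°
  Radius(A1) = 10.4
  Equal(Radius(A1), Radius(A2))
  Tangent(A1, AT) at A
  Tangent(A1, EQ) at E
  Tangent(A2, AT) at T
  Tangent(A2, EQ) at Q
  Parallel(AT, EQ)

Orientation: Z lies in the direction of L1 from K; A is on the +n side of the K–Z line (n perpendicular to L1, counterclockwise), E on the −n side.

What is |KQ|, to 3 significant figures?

40.5

Tangency of A1 to both parallel lines with radius 10.4 puts A and E at K ± 10.4·n: A = (2.99, 9.96), E = (-2.99, -9.96). Equal radii place T and Q the same way about Z: T = Z + 10.4·n = (40.4, -1.27), Q = Z − 10.4·n = (34.5, -21.2). Then |KQ| = |Q − K| = 40.5.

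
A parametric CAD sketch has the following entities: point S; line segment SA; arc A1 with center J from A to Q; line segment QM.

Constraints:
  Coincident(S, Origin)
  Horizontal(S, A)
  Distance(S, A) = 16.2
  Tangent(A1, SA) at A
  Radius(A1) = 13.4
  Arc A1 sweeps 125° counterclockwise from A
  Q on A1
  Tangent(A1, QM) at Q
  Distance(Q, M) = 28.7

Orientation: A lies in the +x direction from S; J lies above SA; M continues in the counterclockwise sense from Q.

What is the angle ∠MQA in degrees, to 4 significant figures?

117.5°

On A1, A sits at bearing -90° from J; a 125° counterclockwise sweep puts Q at bearing 35°, so Q = J + 13.4·(cos 35°, sin 35°) = (27.18, 21.09). A1 meets QM tangentially, so JQ is at right angles to QM, so QM runs along (−sin 35°, cos 35°); with |QM| = 28.7, M = (10.71, 44.60). Then cos ∠MQA = QM·QA / (|QM||QA|), giving 117.5°.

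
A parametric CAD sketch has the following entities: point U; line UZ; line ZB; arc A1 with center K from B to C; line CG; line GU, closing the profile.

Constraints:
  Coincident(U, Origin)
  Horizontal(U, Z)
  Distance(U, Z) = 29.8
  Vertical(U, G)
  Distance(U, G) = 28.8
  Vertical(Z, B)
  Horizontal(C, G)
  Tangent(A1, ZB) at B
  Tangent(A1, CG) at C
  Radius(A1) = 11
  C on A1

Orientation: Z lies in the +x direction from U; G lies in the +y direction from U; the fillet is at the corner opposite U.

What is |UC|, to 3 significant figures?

34.4

U is at the origin; U and Z share the same y with |UZ| = 29.8 and Z on the +x side, so Z = (29.8, 0.00). U and G share the same x with |UG| = 28.8 and G on the +y side, so G = (0.00, 28.8). The virtual corner opposite U is at (29.8, 28.8). Tangency of A1 to ZB means the radius KB is perpendicular to ZB and tangency of A1 to CG means the radius KC is perpendicular to CG, with radius 11.0, so the center K sits 11.0 in from both sides at K = (18.8, 17.8). That places the tangent points at B = (29.8, 17.8) on ZB and C = (18.8, 28.8) on CG. Then |UC| = |C − U| = 34.4.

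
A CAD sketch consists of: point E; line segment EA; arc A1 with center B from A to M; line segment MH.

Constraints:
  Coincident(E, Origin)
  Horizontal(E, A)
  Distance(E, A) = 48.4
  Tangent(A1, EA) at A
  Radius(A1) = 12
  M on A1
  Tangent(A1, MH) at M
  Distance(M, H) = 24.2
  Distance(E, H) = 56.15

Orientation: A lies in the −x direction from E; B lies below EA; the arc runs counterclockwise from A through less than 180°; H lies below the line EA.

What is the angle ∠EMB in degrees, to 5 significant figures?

22.450°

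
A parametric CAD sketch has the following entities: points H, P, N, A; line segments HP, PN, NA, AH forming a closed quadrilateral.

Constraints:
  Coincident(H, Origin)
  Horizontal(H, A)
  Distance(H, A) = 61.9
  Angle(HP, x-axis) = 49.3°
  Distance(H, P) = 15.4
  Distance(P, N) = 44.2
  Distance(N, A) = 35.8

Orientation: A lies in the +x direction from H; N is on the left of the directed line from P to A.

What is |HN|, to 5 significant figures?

58.901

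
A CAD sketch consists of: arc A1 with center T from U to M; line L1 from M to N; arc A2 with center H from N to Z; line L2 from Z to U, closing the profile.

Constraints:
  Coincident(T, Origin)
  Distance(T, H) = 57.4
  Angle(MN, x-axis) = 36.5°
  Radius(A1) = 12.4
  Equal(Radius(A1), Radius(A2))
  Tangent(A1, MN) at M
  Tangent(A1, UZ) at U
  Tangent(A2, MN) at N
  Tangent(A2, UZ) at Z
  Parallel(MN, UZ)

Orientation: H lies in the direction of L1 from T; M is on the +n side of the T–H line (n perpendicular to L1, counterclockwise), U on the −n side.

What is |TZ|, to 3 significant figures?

58.7

The slot axis is L1's direction at 36.5°, so u = (cos 36.5°, sin 36.5°) = (0.804, 0.595) and n = (−sin 36.5°, cos 36.5°) = (-0.595, 0.804). T is at the origin and H lies 57.4 along u from T, so H = 57.4·u = (46.1, 34.1). Tangency of A1 to both parallel lines with radius 12.4 puts M and U at T ± 12.4·n: M = (-7.38, 9.97), U = (7.38, -9.97). Equal radii place N and Z the same way about H: N = H + 12.4·n = (38.8, 44.1), Z = H − 12.4·n = (53.5, 24.2). Then |TZ| = |Z − T| = 58.7.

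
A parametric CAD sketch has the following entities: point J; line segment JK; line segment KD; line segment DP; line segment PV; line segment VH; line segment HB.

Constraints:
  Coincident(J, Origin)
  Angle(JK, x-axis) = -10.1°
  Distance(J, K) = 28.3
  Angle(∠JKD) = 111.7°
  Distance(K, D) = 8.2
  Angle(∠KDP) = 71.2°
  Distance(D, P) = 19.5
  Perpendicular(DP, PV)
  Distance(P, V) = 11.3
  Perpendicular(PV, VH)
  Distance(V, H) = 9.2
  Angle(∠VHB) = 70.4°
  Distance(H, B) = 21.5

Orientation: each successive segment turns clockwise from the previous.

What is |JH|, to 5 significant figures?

20.714

J is at the origin; JK runs at -10.1° with length 28.3, so K = (27.861, -4.9629). ∠JKD = 111.7° gives KD at -78.400° from the x-axis; with |KD| = 8.2, D = (29.510, -12.995). ∠KDP = 71.2° gives DP at 172.80° from the x-axis; with |DP| = 19.5, P = (10.164, -10.551). The perpendicularity gives PV at right angles to DP, so PV runs at 82.800°; with |PV| = 11.3, V = (11.580, 0.65950). PV ⟂ VH, so VH runs at -7.2000°; with |VH| = 9.2, H = (20.708, -0.49357). Then |JH| = |H − J| = 20.714.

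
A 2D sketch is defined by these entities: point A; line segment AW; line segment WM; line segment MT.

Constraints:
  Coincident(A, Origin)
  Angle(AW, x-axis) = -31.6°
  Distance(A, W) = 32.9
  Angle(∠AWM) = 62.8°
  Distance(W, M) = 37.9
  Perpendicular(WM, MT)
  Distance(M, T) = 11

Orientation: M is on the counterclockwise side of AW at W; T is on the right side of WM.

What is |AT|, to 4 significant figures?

46.30

A is at the origin; AW runs at -31.6° with length 32.9, so W = 32.9·(cos -31.6°, sin -31.6°) = (28.02, -17.24). ∠AWM = 62.8°, so WM runs at -31.6° + (180° − 62.8°) = 85.60° from the x-axis; with |WM| = 37.9, M = W + 37.9·(cos 85.60°, sin 85.60°) = (30.93, 20.55). The perpendicularity gives MT at right angles to WM; with |MT| = 11.0 on the right of WM, T = M + 11.0·(0.9971, -0.07672) = (41.90, 19.71). Then |AT| = |T − A| = 46.30.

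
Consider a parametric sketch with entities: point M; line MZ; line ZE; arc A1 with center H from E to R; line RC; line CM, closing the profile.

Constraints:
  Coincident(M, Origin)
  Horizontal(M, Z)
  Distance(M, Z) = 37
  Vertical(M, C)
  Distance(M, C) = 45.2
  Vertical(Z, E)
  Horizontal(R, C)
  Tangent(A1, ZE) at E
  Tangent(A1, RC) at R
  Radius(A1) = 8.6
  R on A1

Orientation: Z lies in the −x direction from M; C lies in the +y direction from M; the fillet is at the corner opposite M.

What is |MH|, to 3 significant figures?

46.3

MC is vertical with |MC| = 45.2 and C on the +y side, so C = (0.00, 45.2). The virtual corner opposite M is at (-37.0, 45.2). The tangent condition forces HE to be normal to ZE and A1 meets RC tangentially, so HR is at right angles to RC, with radius 8.6, so the center H sits 8.6 in from both sides at H = (-28.4, 36.6). Then |MH| = |H − M| = 46.3.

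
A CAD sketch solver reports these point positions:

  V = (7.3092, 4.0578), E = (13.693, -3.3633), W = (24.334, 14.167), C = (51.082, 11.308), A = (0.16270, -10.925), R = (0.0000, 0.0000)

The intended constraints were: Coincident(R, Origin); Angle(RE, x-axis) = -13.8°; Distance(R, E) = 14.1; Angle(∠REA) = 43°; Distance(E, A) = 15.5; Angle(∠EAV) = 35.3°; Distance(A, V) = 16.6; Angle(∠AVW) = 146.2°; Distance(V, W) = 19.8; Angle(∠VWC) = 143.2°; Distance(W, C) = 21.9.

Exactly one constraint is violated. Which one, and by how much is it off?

Distance(W, C) = 21.9 — off by 5.00.

R = (0.00, 0.00) ✓; RE at -13.80° ✓; |RE| = 14.10 ✓; ∠REA = 43.00° ✓; |EA| = 15.50 ✓; ∠EAV = 35.30° ✓; |AV| = 16.60 ✓; ∠AVW = 146.2° ✓; |VW| = 19.80 ✓; ∠VWC = 143.2° ✓; |WC| = 26.90 ✗.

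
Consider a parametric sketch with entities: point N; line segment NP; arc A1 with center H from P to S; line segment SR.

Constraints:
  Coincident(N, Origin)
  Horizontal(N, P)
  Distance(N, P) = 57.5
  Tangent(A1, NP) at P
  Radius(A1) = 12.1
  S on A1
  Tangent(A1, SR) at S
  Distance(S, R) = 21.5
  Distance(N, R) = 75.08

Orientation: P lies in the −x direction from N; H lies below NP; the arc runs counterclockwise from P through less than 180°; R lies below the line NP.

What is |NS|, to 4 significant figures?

70.84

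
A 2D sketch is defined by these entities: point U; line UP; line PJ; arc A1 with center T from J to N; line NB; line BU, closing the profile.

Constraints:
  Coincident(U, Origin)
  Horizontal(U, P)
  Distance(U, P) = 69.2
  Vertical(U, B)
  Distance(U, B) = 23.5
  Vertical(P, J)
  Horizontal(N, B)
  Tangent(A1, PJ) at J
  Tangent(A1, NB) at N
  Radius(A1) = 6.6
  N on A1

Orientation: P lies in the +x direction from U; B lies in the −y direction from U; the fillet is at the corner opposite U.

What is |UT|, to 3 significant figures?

64.8

U is at the origin; UP is horizontal with |UP| = 69.2 and P on the +x side, so P = (69.2, 0.00). UB is vertical with |UB| = 23.5 and B on the −y side, so B = (0.00, -23.5). The virtual corner opposite U is at (69.2, -23.5). The tangent condition forces TJ to be normal to PJ and the tangent condition forces TN to be normal to NB, with radius 6.6, so the center T sits 6.6 in from both sides at T = (62.6, -16.9). Then |UT| = |T − U| = 64.8.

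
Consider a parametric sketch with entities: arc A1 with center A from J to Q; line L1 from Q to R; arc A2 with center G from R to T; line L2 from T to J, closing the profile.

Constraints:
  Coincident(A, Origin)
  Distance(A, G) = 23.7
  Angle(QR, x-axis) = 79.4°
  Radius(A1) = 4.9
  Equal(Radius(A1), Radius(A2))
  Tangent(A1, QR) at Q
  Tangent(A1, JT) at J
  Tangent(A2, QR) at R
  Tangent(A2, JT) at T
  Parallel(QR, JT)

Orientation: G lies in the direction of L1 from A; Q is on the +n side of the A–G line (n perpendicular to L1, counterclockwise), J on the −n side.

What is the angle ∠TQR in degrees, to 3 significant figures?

22.5°

The slot axis is L1's direction at 79.4°, so u = (cos 79.4°, sin 79.4°) = (0.184, 0.983) and n = (−sin 79.4°, cos 79.4°) = (-0.983, 0.184). A is at the origin and G lies 23.7 along u from A, so G = 23.7·u = (4.36, 23.3). Tangency of A1 to both parallel lines with radius 4.9 puts Q and J at A ± 4.9·n: Q = (-4.82, 0.901), J = (4.82, -0.901). Equal radii place R and T the same way about G: R = G + 4.9·n = (-0.457, 24.2), T = G − 4.9·n = (9.18, 22.4). Then cos ∠TQR = QT·QR / (|QT||QR|), giving 22.5°.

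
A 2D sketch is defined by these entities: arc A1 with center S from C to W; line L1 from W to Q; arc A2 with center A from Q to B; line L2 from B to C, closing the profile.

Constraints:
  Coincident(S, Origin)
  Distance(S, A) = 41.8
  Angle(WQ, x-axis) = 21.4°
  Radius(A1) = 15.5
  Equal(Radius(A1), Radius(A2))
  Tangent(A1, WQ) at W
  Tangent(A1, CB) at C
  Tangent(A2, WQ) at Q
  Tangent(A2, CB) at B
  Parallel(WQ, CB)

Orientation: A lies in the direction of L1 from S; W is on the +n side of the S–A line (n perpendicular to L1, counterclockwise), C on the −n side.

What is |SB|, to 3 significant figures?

44.6

The slot axis is L1's direction at 21.4°, so u = (cos 21.4°, sin 21.4°) = (0.931, 0.365) and n = (−sin 21.4°, cos 21.4°) = (-0.365, 0.931). S is at the origin and A lies 41.8 along u from S, so A = 41.8·u = (38.9, 15.3). Tangency of A1 to both parallel lines with radius 15.5 puts W and C at S ± 15.5·n: W = (-5.66, 14.4), C = (5.66, -14.4). Equal radii place Q and B the same way about A: Q = A + 15.5·n = (33.3, 29.7), B = A − 15.5·n = (44.6, 0.820). Then |SB| = |B − S| = 44.6.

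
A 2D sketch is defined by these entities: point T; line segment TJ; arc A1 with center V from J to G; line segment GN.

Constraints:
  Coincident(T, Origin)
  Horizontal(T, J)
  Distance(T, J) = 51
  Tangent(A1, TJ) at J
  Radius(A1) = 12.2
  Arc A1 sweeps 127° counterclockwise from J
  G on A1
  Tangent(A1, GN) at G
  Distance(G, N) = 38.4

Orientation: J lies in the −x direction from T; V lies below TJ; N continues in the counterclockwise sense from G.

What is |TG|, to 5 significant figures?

63.809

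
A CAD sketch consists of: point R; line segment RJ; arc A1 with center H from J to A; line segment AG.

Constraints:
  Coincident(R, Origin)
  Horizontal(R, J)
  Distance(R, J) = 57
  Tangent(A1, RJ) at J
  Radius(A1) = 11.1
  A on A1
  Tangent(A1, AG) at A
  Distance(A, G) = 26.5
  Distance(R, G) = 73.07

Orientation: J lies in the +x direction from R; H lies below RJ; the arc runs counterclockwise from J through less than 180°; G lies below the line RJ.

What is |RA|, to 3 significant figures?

50.5

R is at the origin; R and J share the same y with |RJ| = 57.0 and J on the +x side, so J = (57.0, 0.00). The tangent condition forces HJ to be normal to RJ, so H = J + (0, -11.1) = (57.0, -11.1). Since HA ⟂ AG (tangency), |HG| = √(11.1² + 26.5²) = 28.7 regardless of where A sits on A1. So G lies on both circle(R, 73.07) and circle(H, 28.7); the below-RJ intersection is G = (61.5, -39.5). A is the foot of the tangent from G: A = (47.6, -16.9).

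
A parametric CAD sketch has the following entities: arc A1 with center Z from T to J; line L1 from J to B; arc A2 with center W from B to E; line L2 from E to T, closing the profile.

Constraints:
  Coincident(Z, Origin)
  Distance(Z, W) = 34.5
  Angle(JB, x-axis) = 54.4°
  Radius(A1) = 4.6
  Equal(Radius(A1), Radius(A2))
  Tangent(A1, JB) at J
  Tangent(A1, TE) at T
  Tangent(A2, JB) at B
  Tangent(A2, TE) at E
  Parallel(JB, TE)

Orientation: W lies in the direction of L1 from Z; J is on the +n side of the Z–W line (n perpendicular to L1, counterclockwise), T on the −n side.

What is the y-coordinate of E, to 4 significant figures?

25.37

The slot axis is L1's direction at 54.4°, so u = (cos 54.4°, sin 54.4°) = (0.5821, 0.8131) and n = (−sin 54.4°, cos 54.4°) = (-0.8131, 0.5821). Z is at the origin and W lies 34.5 along u from Z, so W = 34.5·u = (20.08, 28.05). Tangency of A1 to both parallel lines with radius 4.6 puts J and T at Z ± 4.6·n: J = (-3.740, 2.678), T = (3.740, -2.678). Equal radii place B and E the same way about W: B = W + 4.6·n = (16.34, 30.73), E = W − 4.6·n = (23.82, 25.37). So E.y = 25.37.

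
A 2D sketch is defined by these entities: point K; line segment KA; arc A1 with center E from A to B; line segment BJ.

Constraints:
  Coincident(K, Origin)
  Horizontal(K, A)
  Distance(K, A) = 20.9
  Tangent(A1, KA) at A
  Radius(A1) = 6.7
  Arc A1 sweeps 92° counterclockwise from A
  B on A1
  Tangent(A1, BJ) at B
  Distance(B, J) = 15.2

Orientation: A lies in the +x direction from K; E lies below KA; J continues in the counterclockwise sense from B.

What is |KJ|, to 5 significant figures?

26.582

K is at the origin; KA is horizontal with |KA| = 20.9 and A on the +x side, so A = (20.900, 0.0000). Tangency of A1 to KA means the radius EA is perpendicular to KA, so E = A + (0, -6.7) = (20.900, -6.7000). On A1, A sits at bearing 90° from E; a 92° counterclockwise sweep puts B at bearing 182°, so B = E + 6.7·(cos 182°, sin 182°) = (14.204, -6.9338). The tangent condition forces EB to be normal to BJ, so BJ runs along (−sin 182°, cos 182°); with |BJ| = 15.2, J = (14.735, -22.125). Then |KJ| = |J − K| = 26.582.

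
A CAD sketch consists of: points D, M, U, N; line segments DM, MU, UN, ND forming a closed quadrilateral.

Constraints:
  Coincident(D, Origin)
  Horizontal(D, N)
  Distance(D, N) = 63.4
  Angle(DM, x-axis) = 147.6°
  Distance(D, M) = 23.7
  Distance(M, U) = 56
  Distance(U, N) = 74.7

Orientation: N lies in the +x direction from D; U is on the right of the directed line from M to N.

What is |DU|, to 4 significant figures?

39.58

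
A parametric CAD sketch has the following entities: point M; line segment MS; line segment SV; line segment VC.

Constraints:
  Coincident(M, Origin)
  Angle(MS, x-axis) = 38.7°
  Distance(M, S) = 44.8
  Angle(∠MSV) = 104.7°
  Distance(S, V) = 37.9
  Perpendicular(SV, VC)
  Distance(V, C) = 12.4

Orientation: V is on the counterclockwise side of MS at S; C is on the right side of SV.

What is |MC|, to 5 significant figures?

74.388

M is at the origin; MS runs at 38.7° with length 44.8, so S = 44.8·(cos 38.7°, sin 38.7°) = (34.963, 28.011). ∠MSV = 104.7°, so SV runs at 38.7° + (180° − 104.7°) = 114.00° from the x-axis; with |SV| = 37.9, V = S + 37.9·(cos 114.00°, sin 114.00°) = (19.548, 62.634). SV ⟂ VC; with |VC| = 12.4 on the right of SV, C = V + 12.4·(0.91355, 0.40674) = (30.876, 67.678). Then |MC| = |C − M| = 74.388.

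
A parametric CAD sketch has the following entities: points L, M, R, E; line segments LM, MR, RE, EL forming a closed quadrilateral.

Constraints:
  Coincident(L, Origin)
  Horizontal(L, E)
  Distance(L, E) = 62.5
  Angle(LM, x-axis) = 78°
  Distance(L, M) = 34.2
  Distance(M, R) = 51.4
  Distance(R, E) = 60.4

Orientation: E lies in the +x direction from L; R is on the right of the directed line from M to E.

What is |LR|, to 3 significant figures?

18.5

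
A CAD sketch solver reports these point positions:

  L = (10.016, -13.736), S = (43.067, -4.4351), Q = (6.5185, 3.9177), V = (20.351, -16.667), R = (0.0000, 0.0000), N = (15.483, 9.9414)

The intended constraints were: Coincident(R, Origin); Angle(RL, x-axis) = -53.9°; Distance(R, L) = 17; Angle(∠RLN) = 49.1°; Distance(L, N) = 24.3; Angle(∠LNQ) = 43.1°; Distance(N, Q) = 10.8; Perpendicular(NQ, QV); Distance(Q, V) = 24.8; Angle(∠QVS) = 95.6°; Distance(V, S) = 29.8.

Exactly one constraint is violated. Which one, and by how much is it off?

Distance(V, S) = 29.8 — off by 4.00.

R = (0.00, 0.00) ✓; RL at -53.90° ✓; |RL| = 17.00 ✓; ∠RLN = 49.10° ✓; |LN| = 24.30 ✓; ∠LNQ = 43.10° ✓; |NQ| = 10.80 ✓; ∠(NQ, QV) = 90.00° ✓; |QV| = 24.80 ✓; ∠QVS = 95.60° ✓; |VS| = 25.80 ✗.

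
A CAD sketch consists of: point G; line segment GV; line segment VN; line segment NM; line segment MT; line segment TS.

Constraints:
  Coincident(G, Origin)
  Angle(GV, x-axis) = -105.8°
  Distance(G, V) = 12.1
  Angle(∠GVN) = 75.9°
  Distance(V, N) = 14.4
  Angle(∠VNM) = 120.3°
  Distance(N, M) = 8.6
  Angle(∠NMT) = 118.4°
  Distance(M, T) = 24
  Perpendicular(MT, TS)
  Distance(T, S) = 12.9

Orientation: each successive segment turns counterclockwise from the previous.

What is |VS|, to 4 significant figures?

21.76

G is at the origin; GV runs at -105.8° with length 12.1, so V = (-3.295, -11.64). ∠GVN = 75.9° gives VN at -1.700° from the x-axis; with |VN| = 14.4, N = (11.10, -12.07). ∠VNM = 120.3° gives NM at 58.00° from the x-axis; with |NM| = 8.6, M = (15.66, -4.777). ∠NMT = 118.4° gives MT at 119.6° from the x-axis; with |MT| = 24.0, T = (3.802, 16.09). MT ⟂ TS, so TS runs at -150.4°; with |TS| = 12.9, S = (-7.415, 9.719). Then |VS| = |S − V| = 21.76.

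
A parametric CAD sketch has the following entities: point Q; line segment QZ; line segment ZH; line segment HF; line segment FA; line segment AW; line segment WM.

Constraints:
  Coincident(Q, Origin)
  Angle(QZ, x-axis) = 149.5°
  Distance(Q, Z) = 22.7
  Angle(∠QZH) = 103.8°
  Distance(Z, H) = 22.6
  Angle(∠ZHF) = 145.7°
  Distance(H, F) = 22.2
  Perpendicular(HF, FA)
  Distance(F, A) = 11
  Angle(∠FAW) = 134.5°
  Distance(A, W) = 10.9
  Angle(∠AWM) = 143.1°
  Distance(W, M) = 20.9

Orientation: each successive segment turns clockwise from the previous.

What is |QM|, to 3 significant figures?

13.4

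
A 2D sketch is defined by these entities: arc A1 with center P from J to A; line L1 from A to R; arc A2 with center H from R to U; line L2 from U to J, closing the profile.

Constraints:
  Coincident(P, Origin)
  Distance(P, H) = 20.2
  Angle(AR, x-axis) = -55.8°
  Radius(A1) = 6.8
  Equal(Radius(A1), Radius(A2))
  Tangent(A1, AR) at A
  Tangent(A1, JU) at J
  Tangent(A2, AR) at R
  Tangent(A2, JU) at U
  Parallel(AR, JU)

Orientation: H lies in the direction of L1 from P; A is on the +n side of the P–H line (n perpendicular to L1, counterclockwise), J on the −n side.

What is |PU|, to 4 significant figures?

21.31

The slot axis is L1's direction at -55.8°, so u = (cos -55.8°, sin -55.8°) = (0.5621, -0.8271) and n = (−sin -55.8°, cos -55.8°) = (0.8271, 0.5621). P is at the origin and H lies 20.2 along u from P, so H = 20.2·u = (11.35, -16.71). Tangency of A1 to both parallel lines with radius 6.8 puts A and J at P ± 6.8·n: A = (5.624, 3.822), J = (-5.624, -3.822). Equal radii place R and U the same way about H: R = H + 6.8·n = (16.98, -12.88), U = H − 6.8·n = (5.730, -20.53). Then |PU| = |U − P| = 21.31.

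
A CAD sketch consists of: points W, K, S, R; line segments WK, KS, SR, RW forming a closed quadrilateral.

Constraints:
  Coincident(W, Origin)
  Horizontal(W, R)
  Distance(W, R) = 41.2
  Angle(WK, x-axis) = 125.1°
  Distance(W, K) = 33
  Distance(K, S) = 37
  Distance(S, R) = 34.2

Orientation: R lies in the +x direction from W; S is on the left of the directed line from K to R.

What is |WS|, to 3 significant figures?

30.9

W is at the origin; W and R share the same y with |WR| = 41.2 and R in +x, so R = (41.2, 0). WK runs at 125.1° with |WK| = 33.0, so K = (-19.0, 27.0). S is determined by |KS| = 37.0 and |SR| = 34.2 together: it lies at the intersection of circle(K, 37.0) and circle(R, 34.2). With |KR| = 66.0, the foot of the radical line on KR is 34.5 from K and the perpendicular offset is √(37.0² − 34.5²) = 13.4. Taking the left-of-KR solution: S = (18.0, 25.1).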